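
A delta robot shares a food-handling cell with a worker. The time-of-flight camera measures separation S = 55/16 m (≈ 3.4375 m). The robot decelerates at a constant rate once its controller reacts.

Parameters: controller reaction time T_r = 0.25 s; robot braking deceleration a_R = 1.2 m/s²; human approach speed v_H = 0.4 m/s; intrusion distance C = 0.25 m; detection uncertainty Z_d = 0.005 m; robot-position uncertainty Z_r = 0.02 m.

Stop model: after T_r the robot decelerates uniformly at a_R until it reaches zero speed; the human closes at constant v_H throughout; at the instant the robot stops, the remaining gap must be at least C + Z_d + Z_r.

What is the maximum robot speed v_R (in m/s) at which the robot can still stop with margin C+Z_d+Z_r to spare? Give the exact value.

collect terms ⇒ (5/12)·v_R² + (7/12)·v_R + (-49/16) = 0
  disc = (7/12)² − 4·(5/12)·(-49/16) = 49/9 ; √disc = 7/3
  v_R = (−(7/12) + 7/3) / (2·(5/12)) = 21/10 m/s
check:
stop time T_s = (21/10)/(6/5) = 1.7500 s
robot in T_r: 2.1000·0.2500 = 0.5250 m
robot under decel: 2.1000²/(2·1.2000) = 1.8375 m
human closes 0.4000·2.0000 = 0.8000 m
C+Z_d+Z_r = 0.2500+0.0050+0.0200 = 0.2750 m
sum ≈ 0.5250+1.8375+0.8000+0.2750 ≈ 3.4375 m = S ✓

v_R_max = 21/10 m/s = 2.1000 m/s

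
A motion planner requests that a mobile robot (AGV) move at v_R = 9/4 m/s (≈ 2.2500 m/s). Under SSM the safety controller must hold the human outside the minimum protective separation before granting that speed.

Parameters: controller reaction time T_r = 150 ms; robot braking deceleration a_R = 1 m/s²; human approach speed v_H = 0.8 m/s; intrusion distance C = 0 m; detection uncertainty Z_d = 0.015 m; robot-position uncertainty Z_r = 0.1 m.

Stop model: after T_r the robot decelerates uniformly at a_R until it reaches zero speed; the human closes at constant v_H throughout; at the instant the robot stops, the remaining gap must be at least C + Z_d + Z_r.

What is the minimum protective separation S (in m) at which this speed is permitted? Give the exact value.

S_min = 3923/800 m = 4.9037 m

T_s = v_R/a_R = (9/4)/1 = 2.2500 s
reaction-phase robot travel = 2.2500·0.1500 = 0.3375 m
robot under decel: 2.2500²/(2·1.0000) = 2.5312 m
human over T_r+T_s: 0.8000·(0.1500+2.2500) = 1.9200 m
residual clearance needed = 0.0000+0.0150+0.1000 = 0.1150 m
S_min ≈ 0.3375+2.5312+1.9200+0.1150  ⇒  S_min = 3923/800 m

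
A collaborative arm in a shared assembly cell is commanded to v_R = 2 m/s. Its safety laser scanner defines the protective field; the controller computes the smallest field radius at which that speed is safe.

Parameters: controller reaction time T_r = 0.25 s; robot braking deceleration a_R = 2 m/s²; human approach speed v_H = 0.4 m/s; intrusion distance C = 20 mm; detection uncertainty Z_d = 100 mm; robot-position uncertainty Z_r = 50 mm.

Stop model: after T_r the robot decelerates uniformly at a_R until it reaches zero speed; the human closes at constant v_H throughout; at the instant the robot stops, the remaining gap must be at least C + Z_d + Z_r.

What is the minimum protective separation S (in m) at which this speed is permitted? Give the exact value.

S_min = 217/100 m = 2.1700 m

stop time T_s = 2/2 = 1.0000 s
robot in T_r: 2.0000·0.2500 = 0.5000 m
robot under decel: 2.0000²/(2·2.0000) = 1.0000 m
human over T_r+T_s: 0.4000·(0.2500+1.0000) = 0.5000 m
residual clearance needed = 0.0200+0.1000+0.0500 = 0.1700 m
S_min ≈ 0.5000+1.0000+0.5000+0.1700  ⇒  S_min = 217/100 m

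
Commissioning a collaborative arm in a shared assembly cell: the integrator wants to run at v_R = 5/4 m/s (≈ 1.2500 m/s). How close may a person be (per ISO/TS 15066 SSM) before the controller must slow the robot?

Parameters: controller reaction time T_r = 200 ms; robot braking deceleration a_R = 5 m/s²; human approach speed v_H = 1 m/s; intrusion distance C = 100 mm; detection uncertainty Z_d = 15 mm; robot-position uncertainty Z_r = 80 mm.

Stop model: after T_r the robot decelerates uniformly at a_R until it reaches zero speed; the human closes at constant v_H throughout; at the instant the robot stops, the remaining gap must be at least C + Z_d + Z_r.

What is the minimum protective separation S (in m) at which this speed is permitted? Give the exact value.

S_min = 841/800 m = 1.0513 m

braking lasts T_s = (5/4)/5 = 0.2500 s
robot covers v_R·T_r = 1.2500·0.2000 = 0.2500 m before braking
robot covers 1.2500·0.2500 − ½·5.0000·0.2500² = 0.1562 m while stopping
human closes 1.0000·0.4500 = 0.4500 m
residual clearance needed = 0.1000+0.0150+0.0800 = 0.1950 m
S_min ≈ 0.2500+0.1562+0.4500+0.1950  ⇒  S_min = 841/800 m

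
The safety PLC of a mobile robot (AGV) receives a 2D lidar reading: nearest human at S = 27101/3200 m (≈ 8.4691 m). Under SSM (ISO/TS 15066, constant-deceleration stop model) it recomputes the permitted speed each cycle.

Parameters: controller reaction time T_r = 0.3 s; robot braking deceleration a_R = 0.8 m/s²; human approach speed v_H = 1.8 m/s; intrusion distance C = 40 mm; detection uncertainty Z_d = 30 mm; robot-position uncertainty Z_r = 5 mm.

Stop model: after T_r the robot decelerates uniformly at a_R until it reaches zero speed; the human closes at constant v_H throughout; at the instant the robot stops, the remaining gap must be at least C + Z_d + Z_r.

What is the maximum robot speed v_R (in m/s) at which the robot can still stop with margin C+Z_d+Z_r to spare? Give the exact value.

quadratic (5/8)·v² + (51/20)·v + (-25133/3200) = 0
  disc = (51/20)² − 4·(5/8)·(-25133/3200) = 167281/6400 ; √disc = 409/80
  v_R = (−(51/20) + 409/80) / (2·(5/8)) = 41/20 m/s
check:
braking lasts T_s = (41/20)/(4/5) = 2.5625 s
reaction-phase robot travel = 2.0500·0.3000 = 0.6150 m
robot under decel: 2.0500²/(2·0.8000) = 2.6266 m
person approaches 1.8000·(0.3000+2.5625) = 5.1525 m
margins: 0.0400+0.0300+0.0050 = 0.0750 m
sum ≈ 0.6150+2.6266+5.1525+0.0750 ≈ 8.4691 m = S ✓

v_R_max = 41/20 m/s = 2.0500 m/s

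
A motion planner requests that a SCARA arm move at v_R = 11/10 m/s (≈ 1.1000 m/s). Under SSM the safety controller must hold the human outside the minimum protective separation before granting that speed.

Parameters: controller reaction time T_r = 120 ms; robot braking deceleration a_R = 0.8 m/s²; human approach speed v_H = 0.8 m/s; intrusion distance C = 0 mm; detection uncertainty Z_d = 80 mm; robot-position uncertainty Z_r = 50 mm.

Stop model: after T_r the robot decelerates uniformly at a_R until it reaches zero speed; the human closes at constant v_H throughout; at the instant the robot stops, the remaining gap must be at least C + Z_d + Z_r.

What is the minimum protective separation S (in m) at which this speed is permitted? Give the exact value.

S_min = 8857/4000 m = 2.2142 m

T_s = v_R/a_R = (11/10)/(4/5) = 1.3750 s
robot in T_r: 1.1000·0.1200 = 0.1320 m
braking distance = 1.1000²/(2·0.8000) = 0.7562 m
human closes 0.8000·1.4950 = 1.1960 m
C+Z_d+Z_r = 0.0000+0.0800+0.0500 = 0.1300 m
S_min ≈ 0.1320+0.7562+1.1960+0.1300  ⇒  S_min = 8857/4000 m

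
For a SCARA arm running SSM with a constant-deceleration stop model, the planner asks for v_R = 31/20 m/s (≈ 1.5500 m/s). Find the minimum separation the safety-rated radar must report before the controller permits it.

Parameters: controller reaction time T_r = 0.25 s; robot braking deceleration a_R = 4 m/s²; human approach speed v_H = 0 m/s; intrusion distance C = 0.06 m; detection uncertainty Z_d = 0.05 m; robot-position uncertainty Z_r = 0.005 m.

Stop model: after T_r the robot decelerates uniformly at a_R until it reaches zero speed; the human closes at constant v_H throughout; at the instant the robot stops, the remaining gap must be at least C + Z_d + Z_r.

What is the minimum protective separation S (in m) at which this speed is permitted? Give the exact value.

S_min = 2569/3200 m = 0.8028 m

T_s = v_R/a_R = (31/20)/4 = 0.3875 s
reaction-phase robot travel = 1.5500·0.2500 = 0.3875 m
robot under decel: 1.5500²/(2·4.0000) = 0.3003 m
human closes 0.0000·0.6375 = 0.0000 m
residual clearance needed = 0.0600+0.0500+0.0050 = 0.1150 m
S_min ≈ 0.3875+0.3003+0.0000+0.1150  ⇒  S_min = 2569/3200 m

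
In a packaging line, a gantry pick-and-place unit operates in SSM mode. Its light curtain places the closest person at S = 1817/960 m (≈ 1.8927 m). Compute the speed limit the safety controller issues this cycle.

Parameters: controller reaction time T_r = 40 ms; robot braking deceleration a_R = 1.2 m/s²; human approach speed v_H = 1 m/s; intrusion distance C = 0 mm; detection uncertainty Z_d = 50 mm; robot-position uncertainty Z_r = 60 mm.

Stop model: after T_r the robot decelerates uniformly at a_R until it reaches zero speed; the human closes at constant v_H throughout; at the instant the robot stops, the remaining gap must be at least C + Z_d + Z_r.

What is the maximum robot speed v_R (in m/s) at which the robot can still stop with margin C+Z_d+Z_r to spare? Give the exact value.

v_R_max = 5/4 m/s = 1.2500 m/s

at the boundary: (5/12)·v² + (131/150)·v + (-1673/960) = 0
  disc = (131/150)² − 4·(5/12)·(-1673/960) = 146689/40000 ; √disc = 383/200
  v_R = (−(131/150) + 383/200) / (2·(5/12)) = 5/4 m/s
check:
stop time T_s = (5/4)/(6/5) = 1.0417 s
robot in T_r: 1.2500·0.0400 = 0.0500 m
braking distance = 1.2500²/(2·1.2000) = 0.6510 m
person approaches 1.0000·(0.0400+1.0417) = 1.0817 m
residual clearance needed = 0.0000+0.0500+0.0600 = 0.1100 m
sum ≈ 0.0500+0.6510+1.0817+0.1100 ≈ 1.8927 m = S ✓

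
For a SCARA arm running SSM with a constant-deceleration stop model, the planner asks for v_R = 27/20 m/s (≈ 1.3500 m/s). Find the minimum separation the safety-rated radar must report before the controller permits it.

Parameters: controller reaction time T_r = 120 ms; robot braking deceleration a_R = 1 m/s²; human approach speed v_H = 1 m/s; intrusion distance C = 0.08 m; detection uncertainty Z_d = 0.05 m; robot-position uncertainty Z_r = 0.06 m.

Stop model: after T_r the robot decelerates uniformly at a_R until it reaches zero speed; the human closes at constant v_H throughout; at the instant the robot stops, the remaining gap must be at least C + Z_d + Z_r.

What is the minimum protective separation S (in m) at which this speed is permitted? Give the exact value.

braking lasts T_s = (27/20)/1 = 1.3500 s
robot covers v_R·T_r = 1.3500·0.1200 = 0.1620 m before braking
robot covers 1.3500·1.3500 − ½·1.0000·1.3500² = 0.9113 m while stopping
person approaches 1.0000·(0.1200+1.3500) = 1.4700 m
C+Z_d+Z_r = 0.0800+0.0500+0.0600 = 0.1900 m
S_min ≈ 0.1620+0.9113+1.4700+0.1900  ⇒  S_min = 10933/4000 m

S_min = 10933/4000 m = 2.7332 m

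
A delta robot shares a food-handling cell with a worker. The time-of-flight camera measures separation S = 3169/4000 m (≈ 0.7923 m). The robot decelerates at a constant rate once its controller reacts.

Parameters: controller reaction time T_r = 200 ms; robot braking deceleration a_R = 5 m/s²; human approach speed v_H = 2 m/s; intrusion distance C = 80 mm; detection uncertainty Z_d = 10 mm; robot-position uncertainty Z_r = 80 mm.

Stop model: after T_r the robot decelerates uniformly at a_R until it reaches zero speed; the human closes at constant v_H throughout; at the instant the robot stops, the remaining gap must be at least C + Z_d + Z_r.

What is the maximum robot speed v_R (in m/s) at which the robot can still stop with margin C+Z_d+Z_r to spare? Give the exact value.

quadratic (1/10)·v² + (3/5)·v + (-889/4000) = 0
  disc = (3/5)² − 4·(1/10)·(-889/4000) = 4489/10000 ; √disc = 67/100
  v_R = (−(3/5) + 67/100) / (2·(1/10)) = 7/20 m/s
check:
stop time T_s = (7/20)/5 = 0.0700 s
reaction-phase robot travel = 0.3500·0.2000 = 0.0700 m
braking distance = 0.3500²/(2·5.0000) = 0.0123 m
human closes 2.0000·0.2700 = 0.5400 m
C+Z_d+Z_r = 0.0800+0.0100+0.0800 = 0.1700 m
sum ≈ 0.0700+0.0123+0.5400+0.1700 ≈ 0.7923 m = S ✓

v_R_max = 7/20 m/s = 0.3500 m/s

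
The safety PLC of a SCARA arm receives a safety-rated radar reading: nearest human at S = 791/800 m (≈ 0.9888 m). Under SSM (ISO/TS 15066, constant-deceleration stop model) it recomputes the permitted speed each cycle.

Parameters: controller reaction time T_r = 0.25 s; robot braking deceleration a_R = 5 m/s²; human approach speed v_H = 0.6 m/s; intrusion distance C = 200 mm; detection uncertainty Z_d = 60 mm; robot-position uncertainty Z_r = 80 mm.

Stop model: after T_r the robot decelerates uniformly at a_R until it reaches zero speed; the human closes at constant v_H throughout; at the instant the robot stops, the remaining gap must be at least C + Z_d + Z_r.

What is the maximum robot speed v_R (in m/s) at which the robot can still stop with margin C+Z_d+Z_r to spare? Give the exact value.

collect terms ⇒ (1/10)·v_R² + (37/100)·v_R + (-399/800) = 0
  disc = (37/100)² − 4·(1/10)·(-399/800) = 841/2500 ; √disc = 29/50
  v_R = (−(37/100) + 29/50) / (2·(1/10)) = 21/20 m/s
check:
T_s = v_R/a_R = (21/20)/5 = 0.2100 s
robot in T_r: 1.0500·0.2500 = 0.2625 m
robot under decel: 1.0500²/(2·5.0000) = 0.1103 m
person approaches 0.6000·(0.2500+0.2100) = 0.2760 m
C+Z_d+Z_r = 0.2000+0.0600+0.0800 = 0.3400 m
sum ≈ 0.2625+0.1103+0.2760+0.3400 ≈ 0.9888 m = S ✓

v_R_max = 21/20 m/s = 1.0500 m/s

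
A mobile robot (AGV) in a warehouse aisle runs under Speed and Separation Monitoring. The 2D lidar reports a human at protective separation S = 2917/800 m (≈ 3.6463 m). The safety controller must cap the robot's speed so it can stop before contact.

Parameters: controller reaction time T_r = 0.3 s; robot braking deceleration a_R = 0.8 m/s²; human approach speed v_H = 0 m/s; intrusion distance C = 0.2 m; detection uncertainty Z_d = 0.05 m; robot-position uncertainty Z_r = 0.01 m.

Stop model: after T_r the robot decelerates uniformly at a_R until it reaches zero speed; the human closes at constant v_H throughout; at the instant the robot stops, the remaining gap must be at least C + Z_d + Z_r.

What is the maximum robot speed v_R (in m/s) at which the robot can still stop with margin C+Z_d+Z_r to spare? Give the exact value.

v_R_max = 21/10 m/s = 2.1000 m/s

collect terms ⇒ (5/8)·v_R² + (3/10)·v_R + (-2709/800) = 0
  disc = (3/10)² − 4·(5/8)·(-2709/800) = 13689/1600 ; √disc = 117/40
  v_R = (−(3/10) + 117/40) / (2·(5/8)) = 21/10 m/s
check:
braking lasts T_s = (21/10)/(4/5) = 2.6250 s
robot in T_r: 2.1000·0.3000 = 0.6300 m
robot under decel: 2.1000²/(2·0.8000) = 2.7563 m
person approaches 0.0000·(0.3000+2.6250) = 0.0000 m
C+Z_d+Z_r = 0.2000+0.0500+0.0100 = 0.2600 m
sum ≈ 0.6300+2.7563+0.0000+0.2600 ≈ 3.6463 m = S ✓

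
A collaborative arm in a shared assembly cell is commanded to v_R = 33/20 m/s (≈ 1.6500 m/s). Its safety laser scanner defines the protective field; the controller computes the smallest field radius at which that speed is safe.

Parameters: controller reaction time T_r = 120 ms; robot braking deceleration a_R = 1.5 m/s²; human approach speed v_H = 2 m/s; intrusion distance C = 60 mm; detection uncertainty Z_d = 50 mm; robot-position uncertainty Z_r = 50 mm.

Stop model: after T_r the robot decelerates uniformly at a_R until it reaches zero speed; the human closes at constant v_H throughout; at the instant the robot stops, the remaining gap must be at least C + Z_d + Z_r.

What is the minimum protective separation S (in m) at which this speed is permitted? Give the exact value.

S_min = 7411/2000 m = 3.7055 m

braking lasts T_s = (33/20)/(3/2) = 1.1000 s
reaction-phase robot travel = 1.6500·0.1200 = 0.1980 m
braking distance = 1.6500²/(2·1.5000) = 0.9075 m
human closes 2.0000·1.2200 = 2.4400 m
margins: 0.0600+0.0500+0.0500 = 0.1600 m
S_min ≈ 0.1980+0.9075+2.4400+0.1600  ⇒  S_min = 7411/2000 m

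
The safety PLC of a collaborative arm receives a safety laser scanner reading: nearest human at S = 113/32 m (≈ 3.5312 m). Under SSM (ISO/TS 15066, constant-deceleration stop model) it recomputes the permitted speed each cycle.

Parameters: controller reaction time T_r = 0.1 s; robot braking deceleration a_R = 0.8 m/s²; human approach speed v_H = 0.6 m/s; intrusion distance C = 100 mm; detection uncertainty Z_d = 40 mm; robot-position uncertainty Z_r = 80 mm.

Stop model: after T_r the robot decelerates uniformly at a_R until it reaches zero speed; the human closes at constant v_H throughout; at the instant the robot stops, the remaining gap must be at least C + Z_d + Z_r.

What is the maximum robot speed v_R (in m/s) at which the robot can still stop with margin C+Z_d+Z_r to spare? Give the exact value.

quadratic (5/8)·v² + (17/20)·v + (-2601/800) = 0
  disc = (17/20)² − 4·(5/8)·(-2601/800) = 14161/1600 ; √disc = 119/40
  v_R = (−(17/20) + 119/40) / (2·(5/8)) = 17/10 m/s
check:
braking lasts T_s = (17/10)/(4/5) = 2.1250 s
robot in T_r: 1.7000·0.1000 = 0.1700 m
robot covers 1.7000·2.1250 − ½·0.8000·2.1250² = 1.8062 m while stopping
human closes 0.6000·2.2250 = 1.3350 m
margins: 0.1000+0.0400+0.0800 = 0.2200 m
sum ≈ 0.1700+1.8062+1.3350+0.2200 ≈ 3.5312 m = S ✓

v_R_max = 17/10 m/s = 1.7000 m/s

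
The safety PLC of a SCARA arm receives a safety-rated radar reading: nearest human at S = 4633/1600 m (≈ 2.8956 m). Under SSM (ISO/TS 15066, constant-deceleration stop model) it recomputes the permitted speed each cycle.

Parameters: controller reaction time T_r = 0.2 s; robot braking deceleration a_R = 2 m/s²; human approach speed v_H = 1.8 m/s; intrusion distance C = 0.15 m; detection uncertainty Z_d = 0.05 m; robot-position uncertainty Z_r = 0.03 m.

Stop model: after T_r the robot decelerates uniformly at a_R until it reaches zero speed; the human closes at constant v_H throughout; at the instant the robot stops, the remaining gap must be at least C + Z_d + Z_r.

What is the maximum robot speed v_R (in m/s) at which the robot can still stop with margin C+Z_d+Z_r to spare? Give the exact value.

v_R_max = 31/20 m/s = 1.5500 m/s

at the boundary: (1/4)·v² + (11/10)·v + (-3689/1600) = 0
  disc = (11/10)² − 4·(1/4)·(-3689/1600) = 225/64 ; √disc = 15/8
  v_R = (−(11/10) + 15/8) / (2·(1/4)) = 31/20 m/s
check:
T_s = v_R/a_R = (31/20)/2 = 0.7750 s
robot in T_r: 1.5500·0.2000 = 0.3100 m
braking distance = 1.5500²/(2·2.0000) = 0.6006 m
human closes 1.8000·0.9750 = 1.7550 m
residual clearance needed = 0.1500+0.0500+0.0300 = 0.2300 m
sum ≈ 0.3100+0.6006+1.7550+0.2300 ≈ 2.8956 m = S ✓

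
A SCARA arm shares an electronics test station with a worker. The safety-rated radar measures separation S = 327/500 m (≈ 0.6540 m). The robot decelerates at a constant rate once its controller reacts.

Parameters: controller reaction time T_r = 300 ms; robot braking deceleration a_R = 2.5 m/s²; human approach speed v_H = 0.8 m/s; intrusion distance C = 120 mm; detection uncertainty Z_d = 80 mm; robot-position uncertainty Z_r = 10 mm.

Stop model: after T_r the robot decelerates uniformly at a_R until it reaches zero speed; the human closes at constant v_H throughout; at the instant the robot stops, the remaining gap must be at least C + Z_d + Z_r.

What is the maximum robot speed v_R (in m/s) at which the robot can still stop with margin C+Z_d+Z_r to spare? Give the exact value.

v_R_max = 3/10 m/s = 0.3000 m/s

at the boundary: (1/5)·v² + (31/50)·v + (-51/250) = 0
  disc = (31/50)² − 4·(1/5)·(-51/250) = 1369/2500 ; √disc = 37/50
  v_R = (−(31/50) + 37/50) / (2·(1/5)) = 3/10 m/s
check:
stop time T_s = (3/10)/(5/2) = 0.1200 s
reaction-phase robot travel = 0.3000·0.3000 = 0.0900 m
braking distance = 0.3000²/(2·2.5000) = 0.0180 m
human closes 0.8000·0.4200 = 0.3360 m
residual clearance needed = 0.1200+0.0800+0.0100 = 0.2100 m
sum ≈ 0.0900+0.0180+0.3360+0.2100 ≈ 0.6540 m = S ✓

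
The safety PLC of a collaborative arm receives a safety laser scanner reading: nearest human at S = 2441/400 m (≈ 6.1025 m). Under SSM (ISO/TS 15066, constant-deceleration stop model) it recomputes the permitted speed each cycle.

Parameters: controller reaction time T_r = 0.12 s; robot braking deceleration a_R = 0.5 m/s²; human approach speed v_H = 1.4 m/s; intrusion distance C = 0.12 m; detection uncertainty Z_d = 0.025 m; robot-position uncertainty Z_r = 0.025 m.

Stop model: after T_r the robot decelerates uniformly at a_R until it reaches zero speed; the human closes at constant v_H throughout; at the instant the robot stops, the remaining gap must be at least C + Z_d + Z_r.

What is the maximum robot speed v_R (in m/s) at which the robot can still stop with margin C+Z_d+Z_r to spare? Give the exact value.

v_R_max = 27/20 m/s = 1.3500 m/s

at the boundary: (1)·v² + (73/25)·v + (-11529/2000) = 0
  disc = (73/25)² − 4·(1)·(-11529/2000) = 78961/2500 ; √disc = 281/50
  v_R = (−(73/25) + 281/50) / (2·(1)) = 27/20 m/s
check:
braking lasts T_s = (27/20)/(1/2) = 2.7000 s
robot in T_r: 1.3500·0.1200 = 0.1620 m
robot covers 1.3500·2.7000 − ½·0.5000·2.7000² = 1.8225 m while stopping
person approaches 1.4000·(0.1200+2.7000) = 3.9480 m
residual clearance needed = 0.1200+0.0250+0.0250 = 0.1700 m
sum ≈ 0.1620+1.8225+3.9480+0.1700 ≈ 6.1025 m = S ✓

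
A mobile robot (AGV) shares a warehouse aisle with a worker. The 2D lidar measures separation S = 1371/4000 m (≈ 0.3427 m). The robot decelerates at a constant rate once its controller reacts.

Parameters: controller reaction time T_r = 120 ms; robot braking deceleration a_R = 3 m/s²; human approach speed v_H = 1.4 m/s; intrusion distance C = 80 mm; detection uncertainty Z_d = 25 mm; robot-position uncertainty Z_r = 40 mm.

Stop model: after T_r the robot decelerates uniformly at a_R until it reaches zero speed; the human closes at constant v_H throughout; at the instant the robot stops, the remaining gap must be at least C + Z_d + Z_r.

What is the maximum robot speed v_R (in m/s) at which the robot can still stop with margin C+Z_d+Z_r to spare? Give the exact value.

v_R_max = 1/20 m/s = 0.0500 m/s

collect terms ⇒ (1/6)·v_R² + (44/75)·v_R + (-119/4000) = 0
  disc = (44/75)² − 4·(1/6)·(-119/4000) = 32761/90000 ; √disc = 181/300
  v_R = (−(44/75) + 181/300) / (2·(1/6)) = 1/20 m/s
check:
T_s = v_R/a_R = (1/20)/3 = 0.0167 s
robot covers v_R·T_r = 0.0500·0.1200 = 0.0060 m before braking
braking distance = 0.0500²/(2·3.0000) = 0.0004 m
human over T_r+T_s: 1.4000·(0.1200+0.0167) = 0.1913 m
residual clearance needed = 0.0800+0.0250+0.0400 = 0.1450 m
sum ≈ 0.0060+0.0004+0.1913+0.1450 ≈ 0.3427 m = S ✓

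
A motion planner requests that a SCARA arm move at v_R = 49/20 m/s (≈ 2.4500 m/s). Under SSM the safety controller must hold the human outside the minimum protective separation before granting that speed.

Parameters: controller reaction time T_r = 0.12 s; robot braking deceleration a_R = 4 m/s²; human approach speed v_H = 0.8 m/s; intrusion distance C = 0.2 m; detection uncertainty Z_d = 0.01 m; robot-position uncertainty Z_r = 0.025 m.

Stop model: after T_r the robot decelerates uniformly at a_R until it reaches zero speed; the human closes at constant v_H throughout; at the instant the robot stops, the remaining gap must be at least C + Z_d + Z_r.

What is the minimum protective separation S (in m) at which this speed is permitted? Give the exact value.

S_min = 5969/3200 m = 1.8653 m

stop time T_s = (49/20)/4 = 0.6125 s
robot covers v_R·T_r = 2.4500·0.1200 = 0.2940 m before braking
robot under decel: 2.4500²/(2·4.0000) = 0.7503 m
human closes 0.8000·0.7325 = 0.5860 m
margins: 0.2000+0.0100+0.0250 = 0.2350 m
S_min ≈ 0.2940+0.7503+0.5860+0.2350  ⇒  S_min = 5969/3200 m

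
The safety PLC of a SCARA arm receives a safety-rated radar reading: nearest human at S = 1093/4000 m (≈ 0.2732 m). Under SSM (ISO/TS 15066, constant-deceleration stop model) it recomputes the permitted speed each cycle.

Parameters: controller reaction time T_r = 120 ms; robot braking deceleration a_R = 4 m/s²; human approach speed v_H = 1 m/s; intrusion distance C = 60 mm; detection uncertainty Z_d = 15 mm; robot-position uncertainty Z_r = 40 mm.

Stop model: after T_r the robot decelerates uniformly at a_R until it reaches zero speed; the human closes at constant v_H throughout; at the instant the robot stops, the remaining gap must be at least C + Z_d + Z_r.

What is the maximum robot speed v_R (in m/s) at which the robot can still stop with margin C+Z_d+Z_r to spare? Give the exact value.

quadratic (1/8)·v² + (37/100)·v + (-153/4000) = 0
  disc = (37/100)² − 4·(1/8)·(-153/4000) = 6241/40000 ; √disc = 79/200
  v_R = (−(37/100) + 79/200) / (2·(1/8)) = 1/10 m/s
check:
stop time T_s = (1/10)/4 = 0.0250 s
robot covers v_R·T_r = 0.1000·0.1200 = 0.0120 m before braking
robot covers 0.1000·0.0250 − ½·4.0000·0.0250² = 0.0013 m while stopping
human over T_r+T_s: 1.0000·(0.1200+0.0250) = 0.1450 m
margins: 0.0600+0.0150+0.0400 = 0.1150 m
sum ≈ 0.0120+0.0013+0.1450+0.1150 ≈ 0.2732 m = S ✓

v_R_max = 1/10 m/s = 0.1000 m/s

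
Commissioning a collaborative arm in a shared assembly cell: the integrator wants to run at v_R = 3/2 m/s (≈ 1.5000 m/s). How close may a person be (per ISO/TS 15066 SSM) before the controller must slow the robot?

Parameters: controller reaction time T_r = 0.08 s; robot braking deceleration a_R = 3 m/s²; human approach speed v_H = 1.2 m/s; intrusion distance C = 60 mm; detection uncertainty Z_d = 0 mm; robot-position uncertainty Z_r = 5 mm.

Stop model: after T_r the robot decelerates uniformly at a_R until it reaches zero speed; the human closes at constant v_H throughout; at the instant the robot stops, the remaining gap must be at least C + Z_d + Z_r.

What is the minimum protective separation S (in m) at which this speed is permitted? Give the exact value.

S_min = 157/125 m = 1.2560 m

stop time T_s = (3/2)/3 = 0.5000 s
robot in T_r: 1.5000·0.0800 = 0.1200 m
braking distance = 1.5000²/(2·3.0000) = 0.3750 m
human closes 1.2000·0.5800 = 0.6960 m
C+Z_d+Z_r = 0.0600+0.0000+0.0050 = 0.0650 m
S_min ≈ 0.1200+0.3750+0.6960+0.0650  ⇒  S_min = 157/125 m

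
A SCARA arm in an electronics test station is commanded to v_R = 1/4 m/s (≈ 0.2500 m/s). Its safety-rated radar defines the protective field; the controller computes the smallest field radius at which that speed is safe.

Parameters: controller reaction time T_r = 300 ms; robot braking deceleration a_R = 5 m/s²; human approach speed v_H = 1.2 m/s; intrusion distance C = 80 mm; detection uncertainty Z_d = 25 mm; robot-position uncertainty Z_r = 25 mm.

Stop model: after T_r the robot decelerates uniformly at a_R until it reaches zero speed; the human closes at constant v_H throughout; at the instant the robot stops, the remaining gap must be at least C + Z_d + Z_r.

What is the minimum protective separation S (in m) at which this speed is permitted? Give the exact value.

S_min = 101/160 m = 0.6312 m

T_s = v_R/a_R = (1/4)/5 = 0.0500 s
robot covers v_R·T_r = 0.2500·0.3000 = 0.0750 m before braking
robot covers 0.2500·0.0500 − ½·5.0000·0.0500² = 0.0063 m while stopping
person approaches 1.2000·(0.3000+0.0500) = 0.4200 m
residual clearance needed = 0.0800+0.0250+0.0250 = 0.1300 m
S_min ≈ 0.0750+0.0063+0.4200+0.1300  ⇒  S_min = 101/160 m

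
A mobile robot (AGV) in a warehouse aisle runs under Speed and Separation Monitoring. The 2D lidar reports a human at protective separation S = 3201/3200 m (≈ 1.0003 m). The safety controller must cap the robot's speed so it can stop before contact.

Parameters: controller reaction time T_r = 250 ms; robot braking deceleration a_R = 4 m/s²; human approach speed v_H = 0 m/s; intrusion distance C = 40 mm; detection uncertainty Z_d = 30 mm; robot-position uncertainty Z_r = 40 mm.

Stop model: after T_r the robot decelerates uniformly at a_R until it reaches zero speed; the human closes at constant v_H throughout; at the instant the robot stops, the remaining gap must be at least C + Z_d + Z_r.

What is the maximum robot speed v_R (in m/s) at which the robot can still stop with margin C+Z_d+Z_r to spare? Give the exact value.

v_R_max = 37/20 m/s = 1.8500 m/s

at the boundary: (1/8)·v² + (1/4)·v + (-2849/3200) = 0
  disc = (1/4)² − 4·(1/8)·(-2849/3200) = 3249/6400 ; √disc = 57/80
  v_R = (−(1/4) + 57/80) / (2·(1/8)) = 37/20 m/s
check:
T_s = v_R/a_R = (37/20)/4 = 0.4625 s
robot in T_r: 1.8500·0.2500 = 0.4625 m
braking distance = 1.8500²/(2·4.0000) = 0.4278 m
human over T_r+T_s: 0.0000·(0.2500+0.4625) = 0.0000 m
C+Z_d+Z_r = 0.0400+0.0300+0.0400 = 0.1100 m
sum ≈ 0.4625+0.4278+0.0000+0.1100 ≈ 1.0003 m = S ✓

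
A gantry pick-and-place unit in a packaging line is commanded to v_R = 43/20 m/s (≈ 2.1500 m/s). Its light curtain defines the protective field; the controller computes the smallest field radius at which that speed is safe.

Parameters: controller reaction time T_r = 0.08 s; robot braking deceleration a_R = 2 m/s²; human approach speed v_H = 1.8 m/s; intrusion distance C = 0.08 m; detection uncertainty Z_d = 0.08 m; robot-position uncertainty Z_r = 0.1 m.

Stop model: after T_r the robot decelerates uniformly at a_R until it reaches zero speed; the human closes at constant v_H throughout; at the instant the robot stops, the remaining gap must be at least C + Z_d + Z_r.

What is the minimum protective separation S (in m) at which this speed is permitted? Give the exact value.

S_min = 29333/8000 m = 3.6666 m

T_s = v_R/a_R = (43/20)/2 = 1.0750 s
reaction-phase robot travel = 2.1500·0.0800 = 0.1720 m
robot covers 2.1500·1.0750 − ½·2.0000·1.0750² = 1.1556 m while stopping
person approaches 1.8000·(0.0800+1.0750) = 2.0790 m
residual clearance needed = 0.0800+0.0800+0.1000 = 0.2600 m
S_min ≈ 0.1720+1.1556+2.0790+0.2600  ⇒  S_min = 29333/8000 m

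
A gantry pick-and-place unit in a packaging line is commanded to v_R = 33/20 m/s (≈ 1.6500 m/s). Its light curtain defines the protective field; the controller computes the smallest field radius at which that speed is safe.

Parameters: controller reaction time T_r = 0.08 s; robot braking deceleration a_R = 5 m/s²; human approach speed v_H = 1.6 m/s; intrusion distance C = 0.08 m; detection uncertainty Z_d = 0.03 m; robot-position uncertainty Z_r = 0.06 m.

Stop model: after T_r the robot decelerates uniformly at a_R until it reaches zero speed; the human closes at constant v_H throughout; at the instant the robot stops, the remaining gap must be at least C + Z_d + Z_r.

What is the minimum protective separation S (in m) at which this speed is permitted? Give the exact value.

braking lasts T_s = (33/20)/5 = 0.3300 s
reaction-phase robot travel = 1.6500·0.0800 = 0.1320 m
braking distance = 1.6500²/(2·5.0000) = 0.2722 m
person approaches 1.6000·(0.0800+0.3300) = 0.6560 m
margins: 0.0800+0.0300+0.0600 = 0.1700 m
S_min ≈ 0.1320+0.2722+0.6560+0.1700  ⇒  S_min = 4921/4000 m

S_min = 4921/4000 m = 1.2303 m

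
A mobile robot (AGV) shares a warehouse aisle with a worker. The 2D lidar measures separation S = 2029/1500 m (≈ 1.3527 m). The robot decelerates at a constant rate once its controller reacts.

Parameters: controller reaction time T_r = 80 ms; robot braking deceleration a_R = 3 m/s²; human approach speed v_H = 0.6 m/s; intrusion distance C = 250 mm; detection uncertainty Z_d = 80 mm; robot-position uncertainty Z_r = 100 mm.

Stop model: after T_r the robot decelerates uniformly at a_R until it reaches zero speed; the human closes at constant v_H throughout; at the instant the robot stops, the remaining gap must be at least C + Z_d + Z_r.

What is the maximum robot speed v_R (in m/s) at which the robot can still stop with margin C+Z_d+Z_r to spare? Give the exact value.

v_R_max = 8/5 m/s = 1.6000 m/s

at the boundary: (1/6)·v² + (7/25)·v + (-328/375) = 0
  disc = (7/25)² − 4·(1/6)·(-328/375) = 3721/5625 ; √disc = 61/75
  v_R = (−(7/25) + 61/75) / (2·(1/6)) = 8/5 m/s
check:
stop time T_s = (8/5)/3 = 0.5333 s
robot in T_r: 1.6000·0.0800 = 0.1280 m
robot under decel: 1.6000²/(2·3.0000) = 0.4267 m
person approaches 0.6000·(0.0800+0.5333) = 0.3680 m
margins: 0.2500+0.0800+0.1000 = 0.4300 m
sum ≈ 0.1280+0.4267+0.3680+0.4300 ≈ 1.3527 m = S ✓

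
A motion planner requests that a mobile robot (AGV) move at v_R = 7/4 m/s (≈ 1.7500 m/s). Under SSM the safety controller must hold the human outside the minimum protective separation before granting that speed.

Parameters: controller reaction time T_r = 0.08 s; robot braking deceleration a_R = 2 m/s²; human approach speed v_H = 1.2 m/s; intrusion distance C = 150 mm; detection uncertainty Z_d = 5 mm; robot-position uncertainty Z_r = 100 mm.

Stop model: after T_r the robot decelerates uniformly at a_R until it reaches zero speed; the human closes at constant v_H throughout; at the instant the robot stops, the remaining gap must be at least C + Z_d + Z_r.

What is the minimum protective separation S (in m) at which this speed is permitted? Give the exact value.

S_min = 18453/8000 m = 2.3066 m

stop time T_s = (7/4)/2 = 0.8750 s
robot in T_r: 1.7500·0.0800 = 0.1400 m
braking distance = 1.7500²/(2·2.0000) = 0.7656 m
person approaches 1.2000·(0.0800+0.8750) = 1.1460 m
residual clearance needed = 0.1500+0.0050+0.1000 = 0.2550 m
S_min ≈ 0.1400+0.7656+1.1460+0.2550  ⇒  S_min = 18453/8000 m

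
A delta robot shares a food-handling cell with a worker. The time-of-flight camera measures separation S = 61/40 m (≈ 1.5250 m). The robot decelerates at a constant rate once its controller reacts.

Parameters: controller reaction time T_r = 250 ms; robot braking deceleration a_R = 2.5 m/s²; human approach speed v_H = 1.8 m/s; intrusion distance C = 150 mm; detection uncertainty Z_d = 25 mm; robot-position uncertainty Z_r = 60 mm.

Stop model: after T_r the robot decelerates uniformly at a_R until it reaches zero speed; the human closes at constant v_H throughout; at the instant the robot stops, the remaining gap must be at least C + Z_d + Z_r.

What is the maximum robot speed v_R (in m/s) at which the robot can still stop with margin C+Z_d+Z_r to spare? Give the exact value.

v_R_max = 3/4 m/s = 0.7500 m/s

collect terms ⇒ (1/5)·v_R² + (97/100)·v_R + (-21/25) = 0
  disc = (97/100)² − 4·(1/5)·(-21/25) = 16129/10000 ; √disc = 127/100
  v_R = (−(97/100) + 127/100) / (2·(1/5)) = 3/4 m/s
check:
T_s = v_R/a_R = (3/4)/(5/2) = 0.3000 s
reaction-phase robot travel = 0.7500·0.2500 = 0.1875 m
braking distance = 0.7500²/(2·2.5000) = 0.1125 m
human over T_r+T_s: 1.8000·(0.2500+0.3000) = 0.9900 m
residual clearance needed = 0.1500+0.0250+0.0600 = 0.2350 m
sum ≈ 0.1875+0.1125+0.9900+0.2350 ≈ 1.5250 m = S ✓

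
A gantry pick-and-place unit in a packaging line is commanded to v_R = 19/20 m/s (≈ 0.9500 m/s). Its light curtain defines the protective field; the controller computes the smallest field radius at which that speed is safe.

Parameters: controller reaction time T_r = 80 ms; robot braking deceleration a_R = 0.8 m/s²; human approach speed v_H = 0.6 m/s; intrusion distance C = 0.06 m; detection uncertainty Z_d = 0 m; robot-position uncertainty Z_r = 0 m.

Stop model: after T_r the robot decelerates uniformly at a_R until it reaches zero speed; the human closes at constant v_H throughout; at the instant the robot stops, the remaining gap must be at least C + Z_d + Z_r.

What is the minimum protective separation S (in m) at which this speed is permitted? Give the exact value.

S_min = 23369/16000 m = 1.4606 m

T_s = v_R/a_R = (19/20)/(4/5) = 1.1875 s
robot in T_r: 0.9500·0.0800 = 0.0760 m
braking distance = 0.9500²/(2·0.8000) = 0.5641 m
human over T_r+T_s: 0.6000·(0.0800+1.1875) = 0.7605 m
C+Z_d+Z_r = 0.0600+0.0000+0.0000 = 0.0600 m
S_min ≈ 0.0760+0.5641+0.7605+0.0600  ⇒  S_min = 23369/16000 m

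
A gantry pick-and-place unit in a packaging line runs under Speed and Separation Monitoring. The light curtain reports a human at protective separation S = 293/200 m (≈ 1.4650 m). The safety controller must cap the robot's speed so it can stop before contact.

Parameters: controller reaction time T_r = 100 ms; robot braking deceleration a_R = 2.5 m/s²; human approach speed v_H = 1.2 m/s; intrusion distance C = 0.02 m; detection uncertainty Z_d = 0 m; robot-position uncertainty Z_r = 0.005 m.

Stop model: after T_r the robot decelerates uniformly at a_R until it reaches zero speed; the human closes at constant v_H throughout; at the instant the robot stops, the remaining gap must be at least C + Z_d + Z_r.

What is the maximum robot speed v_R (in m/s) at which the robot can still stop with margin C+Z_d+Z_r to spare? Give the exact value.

v_R_max = 3/2 m/s = 1.5000 m/s

collect terms ⇒ (1/5)·v_R² + (29/50)·v_R + (-33/25) = 0
  disc = (29/50)² − 4·(1/5)·(-33/25) = 3481/2500 ; √disc = 59/50
  v_R = (−(29/50) + 59/50) / (2·(1/5)) = 3/2 m/s
check:
braking lasts T_s = (3/2)/(5/2) = 0.6000 s
robot covers v_R·T_r = 1.5000·0.1000 = 0.1500 m before braking
robot covers 1.5000·0.6000 − ½·2.5000·0.6000² = 0.4500 m while stopping
human over T_r+T_s: 1.2000·(0.1000+0.6000) = 0.8400 m
margins: 0.0200+0.0000+0.0050 = 0.0250 m
sum ≈ 0.1500+0.4500+0.8400+0.0250 ≈ 1.4650 m = S ✓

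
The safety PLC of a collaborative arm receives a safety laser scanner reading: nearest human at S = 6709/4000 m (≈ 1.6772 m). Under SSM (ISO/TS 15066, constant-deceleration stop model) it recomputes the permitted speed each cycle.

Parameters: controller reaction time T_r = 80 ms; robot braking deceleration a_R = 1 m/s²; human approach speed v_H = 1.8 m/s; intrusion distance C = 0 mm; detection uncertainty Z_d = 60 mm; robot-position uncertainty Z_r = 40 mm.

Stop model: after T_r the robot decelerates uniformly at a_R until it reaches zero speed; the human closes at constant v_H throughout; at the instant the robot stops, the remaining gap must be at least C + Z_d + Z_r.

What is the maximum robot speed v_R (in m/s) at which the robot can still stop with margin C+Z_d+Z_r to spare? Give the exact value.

v_R_max = 13/20 m/s = 0.6500 m/s

collect terms ⇒ (1/2)·v_R² + (47/25)·v_R + (-5733/4000) = 0
  disc = (47/25)² − 4·(1/2)·(-5733/4000) = 64009/10000 ; √disc = 253/100
  v_R = (−(47/25) + 253/100) / (2·(1/2)) = 13/20 m/s
check:
stop time T_s = (13/20)/1 = 0.6500 s
reaction-phase robot travel = 0.6500·0.0800 = 0.0520 m
robot covers 0.6500·0.6500 − ½·1.0000·0.6500² = 0.2112 m while stopping
person approaches 1.8000·(0.0800+0.6500) = 1.3140 m
margins: 0.0000+0.0600+0.0400 = 0.1000 m
sum ≈ 0.0520+0.2112+1.3140+0.1000 ≈ 1.6772 m = S ✓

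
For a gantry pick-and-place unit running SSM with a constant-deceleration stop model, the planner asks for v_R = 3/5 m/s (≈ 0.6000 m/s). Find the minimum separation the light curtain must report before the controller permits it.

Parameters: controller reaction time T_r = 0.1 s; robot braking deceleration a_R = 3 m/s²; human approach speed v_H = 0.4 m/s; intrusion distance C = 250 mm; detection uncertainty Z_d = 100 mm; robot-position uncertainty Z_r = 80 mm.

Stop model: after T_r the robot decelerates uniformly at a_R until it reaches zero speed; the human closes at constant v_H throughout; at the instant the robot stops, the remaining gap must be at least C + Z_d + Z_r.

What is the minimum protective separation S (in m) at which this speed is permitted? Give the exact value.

S_min = 67/100 m = 0.6700 m

T_s = v_R/a_R = (3/5)/3 = 0.2000 s
robot covers v_R·T_r = 0.6000·0.1000 = 0.0600 m before braking
robot covers 0.6000·0.2000 − ½·3.0000·0.2000² = 0.0600 m while stopping
human closes 0.4000·0.3000 = 0.1200 m
margins: 0.2500+0.1000+0.0800 = 0.4300 m
S_min ≈ 0.0600+0.0600+0.1200+0.4300  ⇒  S_min = 67/100 m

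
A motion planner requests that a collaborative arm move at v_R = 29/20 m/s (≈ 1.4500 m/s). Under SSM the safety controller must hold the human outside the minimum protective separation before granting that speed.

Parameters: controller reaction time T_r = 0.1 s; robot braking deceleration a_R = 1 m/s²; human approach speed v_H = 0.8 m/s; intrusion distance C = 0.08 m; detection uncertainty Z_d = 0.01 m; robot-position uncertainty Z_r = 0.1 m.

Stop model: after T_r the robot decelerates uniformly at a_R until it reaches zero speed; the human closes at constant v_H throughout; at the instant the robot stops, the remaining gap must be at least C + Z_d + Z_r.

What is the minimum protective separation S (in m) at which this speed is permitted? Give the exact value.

braking lasts T_s = (29/20)/1 = 1.4500 s
robot covers v_R·T_r = 1.4500·0.1000 = 0.1450 m before braking
robot under decel: 1.4500²/(2·1.0000) = 1.0513 m
human over T_r+T_s: 0.8000·(0.1000+1.4500) = 1.2400 m
margins: 0.0800+0.0100+0.1000 = 0.1900 m
S_min ≈ 0.1450+1.0513+1.2400+0.1900  ⇒  S_min = 2101/800 m

S_min = 2101/800 m = 2.6263 m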